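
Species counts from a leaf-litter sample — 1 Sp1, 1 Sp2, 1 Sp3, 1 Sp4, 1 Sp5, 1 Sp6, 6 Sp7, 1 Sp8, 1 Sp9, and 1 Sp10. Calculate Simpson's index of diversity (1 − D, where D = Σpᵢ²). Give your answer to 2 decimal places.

Total N = 1+1+1+1+1+1+6+1+1+1 = 15, so the proportions are 0.0667, 0.0667, 0.0667, 0.0667, 0.0667, 0.0667, 0.4, 0.0667, 0.0667, 0.0667 (working shown to 4 dp, full precision carried).
D = 0.0667² + 0.0667² + 0.0667² + 0.0667² + 0.0667² + 0.0667² + 0.4² + 0.0667² + 0.0667² + 0.0667² = 0.0044 + 0.0044 + 0.0044 + 0.0044 + 0.0044 + 0.0044 + 0.1600 + 0.0044 + 0.0044 + 0.0044 = 0.2000.
So 1 − D = 0.8000, i.e. 0.80 to 2 decimal places.

0.80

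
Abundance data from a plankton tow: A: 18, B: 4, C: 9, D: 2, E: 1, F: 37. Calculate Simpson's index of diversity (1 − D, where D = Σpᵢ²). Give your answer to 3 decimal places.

Total N = 18+4+9+2+1+37 = 71, so the proportions are 0.25352, 0.05634, 0.12676, 0.02817, 0.01408, 0.52113 (working shown to 5 dp, full precision carried).
D = 0.25352² + 0.05634² + 0.12676² + 0.02817² + 0.01408² + 0.52113² = 0.06427 + 0.00317 + 0.01607 + 0.00079 + 0.00020 + 0.27157 = 0.35608.
So 1 − D = 0.64392, i.e. 0.644 to 3 decimal places.

0.644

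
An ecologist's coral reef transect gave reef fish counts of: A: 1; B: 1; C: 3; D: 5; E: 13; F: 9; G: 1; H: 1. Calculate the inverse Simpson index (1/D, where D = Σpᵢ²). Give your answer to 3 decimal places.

4.014

Total N = 1+1+3+5+13+9+1+1 = 34, so the proportions are 0.0294118, 0.0294118, 0.0882353, 0.1470588, 0.3823529, 0.2647059, 0.0294118, 0.0294118 (working shown to 7 dp, full precision carried).
D = 0.0294118² + 0.0294118² + 0.0882353² + 0.1470588² + 0.3823529² + 0.2647059² + 0.0294118² + 0.0294118² = 0.0008651 + 0.0008651 + 0.0077855 + 0.0216263 + 0.1461938 + 0.0700692 + 0.0008651 + 0.0008651 = 0.2491349.
So 1/D = 4.01389, i.e. 4.014 to 3 decimal places.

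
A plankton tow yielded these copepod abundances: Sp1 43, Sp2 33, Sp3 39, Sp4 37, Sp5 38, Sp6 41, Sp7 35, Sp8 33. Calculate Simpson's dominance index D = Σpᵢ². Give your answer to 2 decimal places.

0.13

Total N = 43+33+39+37+38+41+35+33 = 299, so the proportions are 0.1438, 0.1104, 0.1304, 0.1237, 0.1271, 0.1371, 0.1171, 0.1104 (working shown to 4 dp, full precision carried).
D = 0.1438² + 0.1104² + 0.1304² + 0.1237² + 0.1271² + 0.1371² + 0.1171² + 0.1104² = 0.0207 + 0.0122 + 0.0170 + 0.0153 + 0.0162 + 0.0188 + 0.0137 + 0.0122 = 0.1260.
To 2 decimal places, D = 0.13.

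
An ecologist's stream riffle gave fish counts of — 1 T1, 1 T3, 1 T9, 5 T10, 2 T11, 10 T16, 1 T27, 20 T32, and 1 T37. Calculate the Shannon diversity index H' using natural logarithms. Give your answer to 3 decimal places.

Total N = 1+1+1+5+2+10+1+20+1 = 42, so the proportions are 0.02381, 0.02381, 0.02381, 0.11905, 0.04762, 0.2381, 0.02381, 0.47619, 0.02381 (working shown to 5 dp, full precision carried).
Each pᵢ ln pᵢ term: 0.02381×(-3.73767)=-0.08899, 0.02381×(-3.73767)=-0.08899, 0.02381×(-3.73767)=-0.08899, 0.11905×(-2.12823)=-0.25336, 0.04762×(-3.04452)=-0.14498, 0.2381×(-1.43508)=-0.34169, 0.02381×(-3.73767)=-0.08899, 0.47619×(-0.74194)=-0.35330, 0.02381×(-3.73767)=-0.08899.
Sum = -1.53829, so H' = 1.538.

1.538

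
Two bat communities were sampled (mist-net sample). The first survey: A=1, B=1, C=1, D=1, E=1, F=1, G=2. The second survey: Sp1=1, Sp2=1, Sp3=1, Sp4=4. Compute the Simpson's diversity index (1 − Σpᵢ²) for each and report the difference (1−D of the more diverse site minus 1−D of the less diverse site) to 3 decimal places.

The first survey: N=8, proportions 0.125, 0.125, 0.125, 0.125, 0.125, 0.125, 0.25, giving 1−D = 0.84375 (working shown to 5 dp, full precision carried).
The second survey: N=7, proportions 0.14286, 0.14286, 0.14286, 0.57143, giving 1−D = 0.61224.
Difference = |0.84375 − 0.61224| = 0.23151, i.e. 0.232 to 3 decimal places.

0.232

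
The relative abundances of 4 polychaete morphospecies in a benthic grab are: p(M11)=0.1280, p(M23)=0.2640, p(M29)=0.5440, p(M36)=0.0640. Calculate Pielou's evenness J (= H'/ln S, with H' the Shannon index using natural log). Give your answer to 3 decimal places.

0.809

H' = −Σ pᵢ ln pᵢ = −((-0.26313) + (-0.35160) + (-0.33119) + (-0.17593)) = 1.12185 (working shown to 5 dp, full precision carried).
With S = 4 species, ln S = 1.38629, so J = 1.12185/1.38629 = 0.80924, i.e. 0.809 to 3 decimal places.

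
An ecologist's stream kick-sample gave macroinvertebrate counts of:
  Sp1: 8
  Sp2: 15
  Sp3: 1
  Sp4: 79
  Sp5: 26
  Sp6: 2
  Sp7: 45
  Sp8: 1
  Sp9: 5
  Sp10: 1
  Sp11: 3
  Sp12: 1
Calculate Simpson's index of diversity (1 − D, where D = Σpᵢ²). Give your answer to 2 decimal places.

0.73

Total N = 8+15+1+79+26+2+45+1+5+1+3+1 = 187, so the proportions are 0.04278, 0.08021, 0.00535, 0.42246, 0.13904, 0.0107, 0.24064, 0.00535, 0.02674, 0.00535, 0.01604, 0.00535 (working shown to 5 dp, full precision carried).
D = 0.04278² + 0.08021² + 0.00535² + 0.42246² + 0.13904² + 0.0107² + 0.24064² + 0.00535² + 0.02674² + 0.00535² + 0.01604² + 0.00535² = 0.00183 + 0.00643 + 0.00003 + 0.17847 + 0.01933 + 0.00011 + 0.05791 + 0.00003 + 0.00071 + 0.00003 + 0.00026 + 0.00003 = 0.26518.
So 1 − D = 0.73482, i.e. 0.73 to 2 decimal places.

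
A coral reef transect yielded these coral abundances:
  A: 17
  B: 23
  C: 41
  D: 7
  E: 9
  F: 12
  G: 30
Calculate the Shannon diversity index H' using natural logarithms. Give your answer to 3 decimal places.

1.785

Total N = 17+23+41+7+9+12+30 = 139, so the proportions are 0.1223, 0.16547, 0.29496, 0.05036, 0.06475, 0.08633, 0.21583 (working shown to 5 dp, full precision carried).
Each pᵢ ln pᵢ term: 0.1223×(-2.10126)=-0.25699, 0.16547×(-1.79898)=-0.29767, 0.29496×(-1.22090)=-0.36012, 0.05036×(-2.98856)=-0.15050, 0.06475×(-2.73725)=-0.17723, 0.08633×(-2.44957)=-0.21147, 0.21583×(-1.53328)=-0.33092.
Sum = -1.78492, so H' = 1.785.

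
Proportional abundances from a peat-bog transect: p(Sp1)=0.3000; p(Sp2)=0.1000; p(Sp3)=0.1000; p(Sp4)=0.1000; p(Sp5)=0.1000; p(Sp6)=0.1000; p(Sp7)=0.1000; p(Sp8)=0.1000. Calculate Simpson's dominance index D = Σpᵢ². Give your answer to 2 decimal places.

D = 0.3² + 0.1² + 0.1² + 0.1² + 0.1² + 0.1² + 0.1² + 0.1² = 0.0900 + 0.0100 + 0.0100 + 0.0100 + 0.0100 + 0.0100 + 0.0100 + 0.0100 = 0.1600 (working shown to 4 dp, full precision carried).
To 2 decimal places, D = 0.16.

0.16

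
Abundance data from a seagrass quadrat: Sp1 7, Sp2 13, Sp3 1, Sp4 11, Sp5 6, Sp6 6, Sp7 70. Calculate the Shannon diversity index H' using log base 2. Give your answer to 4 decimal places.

1.8690

Total N = 7+13+1+11+6+6+70 = 114, so the proportions are 0.061404, 0.114035, 0.008772, 0.096491, 0.052632, 0.052632, 0.614035 (working shown to 6 dp, full precision carried).
Each pᵢ log₂ pᵢ term: 0.061404×(-4.025535)=-0.247182, 0.114035×(-3.132450)=-0.357209, 0.008772×(-6.832890)=-0.059938, 0.096491×(-3.373458)=-0.325509, 0.052632×(-4.247928)=-0.223575, 0.052632×(-4.247928)=-0.223575, 0.614035×(-0.703607)=-0.432039.
Sum = -1.869028, so H' = 1.8690.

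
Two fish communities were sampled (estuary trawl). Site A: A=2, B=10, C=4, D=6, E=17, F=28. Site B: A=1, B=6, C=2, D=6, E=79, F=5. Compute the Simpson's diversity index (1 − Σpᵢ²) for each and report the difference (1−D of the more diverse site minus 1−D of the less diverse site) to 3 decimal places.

0.373

Site A: N=67, proportions 0.02985, 0.14925, 0.0597, 0.08955, 0.25373, 0.41791, giving 1−D = 0.72622 (working shown to 5 dp, full precision carried).
Site B: N=99, proportions 0.0101, 0.06061, 0.0202, 0.06061, 0.79798, 0.05051, giving 1−D = 0.35282.
Difference = |0.72622 − 0.35282| = 0.37340, i.e. 0.373 to 3 decimal places.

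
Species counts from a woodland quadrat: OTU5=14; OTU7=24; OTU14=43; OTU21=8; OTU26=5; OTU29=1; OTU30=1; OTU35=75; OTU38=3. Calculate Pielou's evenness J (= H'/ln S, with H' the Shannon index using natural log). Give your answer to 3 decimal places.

0.709

Total N = 14+24+43+8+5+1+1+75+3 = 174, so the proportions are 0.08046, 0.13793, 0.24713, 0.04598, 0.02874, 0.00575, 0.00575, 0.43103, 0.01724 (working shown to 5 dp, full precision carried).
H' = −Σ pᵢ ln pᵢ = −((-0.20276) + (-0.27324) + (-0.34545) + (-0.14159) + (-0.10200) + (-0.02965) + (-0.02965) + (-0.36274) + (-0.07001)) = 1.55709.
With S = 9 species, ln S = 2.19722, so J = 1.55709/2.19722 = 0.70866, i.e. 0.709 to 3 decimal places.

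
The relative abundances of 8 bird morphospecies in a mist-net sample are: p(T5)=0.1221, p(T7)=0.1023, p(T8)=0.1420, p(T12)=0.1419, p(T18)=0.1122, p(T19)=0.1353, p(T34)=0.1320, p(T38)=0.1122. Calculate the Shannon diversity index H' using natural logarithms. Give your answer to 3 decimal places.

Each pᵢ ln pᵢ term (working shown to 5 dp, full precision carried): 0.1221×(-2.10291)=-0.25677, 0.1023×(-2.27985)=-0.23323, 0.142×(-1.95193)=-0.27717, 0.1419×(-1.95263)=-0.27708, 0.1122×(-2.18747)=-0.24543, 0.1353×(-2.00026)=-0.27064, 0.132×(-2.02495)=-0.26729, 0.1122×(-2.18747)=-0.24543.
Sum = -2.07304, so H' = 2.073.

2.073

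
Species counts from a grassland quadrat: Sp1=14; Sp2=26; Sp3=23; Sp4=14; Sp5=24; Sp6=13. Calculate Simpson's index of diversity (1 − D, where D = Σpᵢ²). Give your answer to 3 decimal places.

0.820

Total N = 14+26+23+14+24+13 = 114, so the proportions are 0.12281, 0.22807, 0.20175, 0.12281, 0.21053, 0.11404 (working shown to 5 dp, full precision carried).
D = 0.12281² + 0.22807² + 0.20175² + 0.12281² + 0.21053² + 0.11404² = 0.01508 + 0.05202 + 0.04070 + 0.01508 + 0.04432 + 0.01300 = 0.18021.
So 1 − D = 0.81979, i.e. 0.820 to 3 decimal places.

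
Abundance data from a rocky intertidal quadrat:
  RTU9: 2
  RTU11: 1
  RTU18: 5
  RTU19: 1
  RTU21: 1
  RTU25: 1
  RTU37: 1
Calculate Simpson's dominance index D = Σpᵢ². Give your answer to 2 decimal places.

Total N = 2+1+5+1+1+1+1 = 12, so the proportions are 0.1667, 0.0833, 0.4167, 0.0833, 0.0833, 0.0833, 0.0833 (working shown to 4 dp, full precision carried).
D = 0.1667² + 0.0833² + 0.4167² + 0.0833² + 0.0833² + 0.0833² + 0.0833² = 0.0278 + 0.0069 + 0.1736 + 0.0069 + 0.0069 + 0.0069 + 0.0069 = 0.2361.
To 2 decimal places, D = 0.24.

0.24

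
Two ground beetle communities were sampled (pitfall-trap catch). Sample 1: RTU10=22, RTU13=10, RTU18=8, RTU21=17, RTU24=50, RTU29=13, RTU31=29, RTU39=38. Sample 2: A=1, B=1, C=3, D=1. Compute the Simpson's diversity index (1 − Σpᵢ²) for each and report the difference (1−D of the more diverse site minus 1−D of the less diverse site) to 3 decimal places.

0.165

Sample 1: N=187, proportions 0.11765, 0.05348, 0.04278, 0.09091, 0.26738, 0.06952, 0.15508, 0.20321, giving 1−D = 0.83154 (working shown to 5 dp, full precision carried).
Sample 2: N=6, proportions 0.16667, 0.16667, 0.5, 0.16667, giving 1−D = 0.66667.
Difference = |0.83154 − 0.66667| = 0.16487, i.e. 0.165 to 3 decimal places.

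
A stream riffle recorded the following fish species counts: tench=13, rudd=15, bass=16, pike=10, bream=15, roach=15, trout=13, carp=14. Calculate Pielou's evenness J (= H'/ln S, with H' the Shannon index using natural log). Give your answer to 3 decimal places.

0.996

Total N = 13+15+16+10+15+15+13+14 = 111, so the proportions are 0.11712, 0.13514, 0.14414, 0.09009, 0.13514, 0.13514, 0.11712, 0.12613 (working shown to 5 dp, full precision carried).
H' = −Σ pᵢ ln pᵢ = −((-0.25117) + (-0.27047) + (-0.27920) + (-0.21684) + (-0.27047) + (-0.27047) + (-0.25117) + (-0.26114)) = 2.07093.
With S = 8 species, ln S = 2.07944, so J = 2.07093/2.07944 = 0.99591, i.e. 0.996 to 3 decimal places.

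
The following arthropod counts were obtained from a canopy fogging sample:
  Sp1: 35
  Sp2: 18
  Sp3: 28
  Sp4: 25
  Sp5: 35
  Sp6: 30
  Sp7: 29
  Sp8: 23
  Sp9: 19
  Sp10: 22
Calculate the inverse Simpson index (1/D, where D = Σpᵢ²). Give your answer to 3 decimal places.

9.550

Total N = 35+18+28+25+35+30+29+23+19+22 = 264, so the proportions are 0.1325758, 0.0681818, 0.1060606, 0.094697, 0.1325758, 0.1136364, 0.1098485, 0.0871212, 0.0719697, 0.0833333 (working shown to 7 dp, full precision carried).
D = 0.1325758² + 0.0681818² + 0.1060606² + 0.094697² + 0.1325758² + 0.1136364² + 0.1098485² + 0.0871212² + 0.0719697² + 0.0833333² = 0.0175763 + 0.0046488 + 0.0112489 + 0.0089675 + 0.0175763 + 0.0129132 + 0.0120667 + 0.0075901 + 0.0051796 + 0.0069444 = 0.1047119.
So 1/D = 9.55001, i.e. 9.550 to 3 decimal places.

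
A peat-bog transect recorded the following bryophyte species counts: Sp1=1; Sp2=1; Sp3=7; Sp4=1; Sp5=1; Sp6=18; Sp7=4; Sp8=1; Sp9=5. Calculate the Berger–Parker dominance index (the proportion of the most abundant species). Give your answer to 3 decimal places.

0.462

Total N = 1+1+7+1+1+18+4+1+5 = 39, so the proportions are 0.02564, 0.02564, 0.17949, 0.02564, 0.02564, 0.46154, 0.10256, 0.02564, 0.12821 (working shown to 5 dp, full precision carried).
The largest proportion is 0.46154, i.e. d = 0.462 to 3 decimal places.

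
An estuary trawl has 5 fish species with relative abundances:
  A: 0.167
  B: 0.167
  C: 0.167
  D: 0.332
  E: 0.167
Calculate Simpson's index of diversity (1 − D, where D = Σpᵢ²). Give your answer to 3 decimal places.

D = 0.167² + 0.167² + 0.167² + 0.332² + 0.167² = 0.02789 + 0.02789 + 0.02789 + 0.11022 + 0.02789 = 0.22178 (working shown to 5 dp, full precision carried).
So 1 − D = 0.77822, i.e. 0.778 to 3 decimal places.

0.778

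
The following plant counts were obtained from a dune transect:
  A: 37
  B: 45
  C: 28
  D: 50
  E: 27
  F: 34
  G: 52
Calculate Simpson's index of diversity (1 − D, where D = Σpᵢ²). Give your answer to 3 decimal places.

0.849

Total N = 37+45+28+50+27+34+52 = 273, so the proportions are 0.13553, 0.16484, 0.10256, 0.18315, 0.0989, 0.12454, 0.19048 (working shown to 5 dp, full precision carried).
D = 0.13553² + 0.16484² + 0.10256² + 0.18315² + 0.0989² + 0.12454² + 0.19048² = 0.01837 + 0.02717 + 0.01052 + 0.03354 + 0.00978 + 0.01551 + 0.03628 = 0.15118.
So 1 − D = 0.84882, i.e. 0.849 to 3 decimal places.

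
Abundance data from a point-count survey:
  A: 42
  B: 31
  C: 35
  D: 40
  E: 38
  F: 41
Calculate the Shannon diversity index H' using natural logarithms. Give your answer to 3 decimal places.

Total N = 42+31+35+40+38+41 = 227, so the proportions are 0.18502, 0.13656, 0.15419, 0.17621, 0.1674, 0.18062 (working shown to 5 dp, full precision carried).
Each pᵢ ln pᵢ term: 0.18502×(-1.68728)=-0.31218, 0.13656×(-1.99096)=-0.27189, 0.15419×(-1.86960)=-0.28826, 0.17621×(-1.73607)=-0.30592, 0.1674×(-1.78736)=-0.29921, 0.18062×(-1.71138)=-0.30910.
Sum = -1.78657, so H' = 1.787.

1.787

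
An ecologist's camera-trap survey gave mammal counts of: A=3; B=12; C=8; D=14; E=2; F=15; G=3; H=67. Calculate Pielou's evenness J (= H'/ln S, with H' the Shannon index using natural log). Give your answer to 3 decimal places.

0.714

Total N = 3+12+8+14+2+15+3+67 = 124, so the proportions are 0.02419, 0.09677, 0.06452, 0.1129, 0.01613, 0.12097, 0.02419, 0.54032 (working shown to 5 dp, full precision carried).
H' = −Σ pᵢ ln pᵢ = −((-0.09004) + (-0.22600) + (-0.17683) + (-0.24627) + (-0.06657) + (-0.25551) + (-0.09004) + (-0.33262)) = 1.48388.
With S = 8 species, ln S = 2.07944, so J = 1.48388/2.07944 = 0.71359, i.e. 0.714 to 3 decimal places.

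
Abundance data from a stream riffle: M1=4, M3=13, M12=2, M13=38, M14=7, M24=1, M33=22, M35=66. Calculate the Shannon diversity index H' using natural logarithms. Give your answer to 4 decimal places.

Total N = 4+13+2+38+7+1+22+66 = 153, so the proportions are 0.026144, 0.084967, 0.013072, 0.248366, 0.045752, 0.006536, 0.143791, 0.431373 (working shown to 6 dp, full precision carried).
Each pᵢ ln pᵢ term: 0.026144×(-3.644144)=-0.095272, 0.084967×(-2.465489)=-0.209486, 0.013072×(-4.337291)=-0.056697, 0.248366×(-1.392852)=-0.345937, 0.045752×(-3.084528)=-0.141122, 0.006536×(-5.030438)=-0.032879, 0.143791×(-1.939395)=-0.278867, 0.431373×(-0.840783)=-0.362691.
Sum = -1.522950, so H' = 1.5230.

1.5230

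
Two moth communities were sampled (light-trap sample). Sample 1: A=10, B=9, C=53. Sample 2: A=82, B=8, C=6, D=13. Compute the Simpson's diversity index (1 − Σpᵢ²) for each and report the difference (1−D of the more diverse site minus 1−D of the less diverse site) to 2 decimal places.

0.01

Sample 1: N=72, proportions 0.1389, 0.125, 0.7361, giving 1−D = 0.4232 (working shown to 4 dp, full precision carried).
Sample 2: N=109, proportions 0.7523, 0.0734, 0.055, 0.1193, giving 1−D = 0.4114.
Difference = |0.4232 − 0.4114| = 0.0118, i.e. 0.01 to 2 decimal places.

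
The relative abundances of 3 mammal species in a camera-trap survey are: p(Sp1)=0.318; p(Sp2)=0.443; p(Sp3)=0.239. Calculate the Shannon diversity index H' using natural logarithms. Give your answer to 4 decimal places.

1.0671

Each pᵢ ln pᵢ term (working shown to 6 dp, full precision carried): 0.318×(-1.145704)=-0.364334, 0.443×(-0.814186)=-0.360684, 0.239×(-1.431292)=-0.342079.
Sum = -1.067097, so H' = 1.0671.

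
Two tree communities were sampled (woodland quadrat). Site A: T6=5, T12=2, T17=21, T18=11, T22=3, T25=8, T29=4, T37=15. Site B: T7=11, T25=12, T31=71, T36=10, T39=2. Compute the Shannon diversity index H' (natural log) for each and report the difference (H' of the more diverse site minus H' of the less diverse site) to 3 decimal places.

Site A: N=69, proportions 0.07246, 0.02899, 0.30435, 0.15942, 0.04348, 0.11594, 0.05797, 0.21739, giving H' = 1.83059 (working shown to 5 dp, full precision carried).
Site B: N=106, proportions 0.10377, 0.11321, 0.66981, 0.09434, 0.01887, giving H' = 1.04780.
Difference = |1.83059 − 1.04780| = 0.78279, i.e. 0.783 to 3 decimal places.

0.783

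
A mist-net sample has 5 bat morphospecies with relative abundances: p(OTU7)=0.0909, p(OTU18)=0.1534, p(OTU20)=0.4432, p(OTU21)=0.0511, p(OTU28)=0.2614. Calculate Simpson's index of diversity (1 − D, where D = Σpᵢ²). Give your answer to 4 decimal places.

0.7008

D = 0.0909² + 0.1534² + 0.4432² + 0.0511² + 0.2614² = 0.008263 + 0.023532 + 0.196426 + 0.002611 + 0.068330 = 0.299162 (working shown to 6 dp, full precision carried).
So 1 − D = 0.700838, i.e. 0.7008 to 4 decimal places.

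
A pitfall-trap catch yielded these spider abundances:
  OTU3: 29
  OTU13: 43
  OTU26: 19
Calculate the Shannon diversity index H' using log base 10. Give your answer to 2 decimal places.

Total N = 29+43+19 = 91, so the proportions are 0.3187, 0.4725, 0.2088 (working shown to 4 dp, full precision carried).
Each pᵢ log₁₀ pᵢ term: 0.3187×(-0.4966)=-0.1583, 0.4725×(-0.3256)=-0.1538, 0.2088×(-0.6803)=-0.1420.
Sum = -0.4542, so H' = 0.45.

0.45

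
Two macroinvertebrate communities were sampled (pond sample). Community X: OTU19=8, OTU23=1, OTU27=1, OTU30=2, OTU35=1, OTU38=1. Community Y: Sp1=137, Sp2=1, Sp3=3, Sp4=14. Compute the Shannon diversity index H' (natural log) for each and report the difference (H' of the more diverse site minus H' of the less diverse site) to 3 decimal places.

Community X: N=14, proportions 0.571429, 0.071429, 0.071429, 0.142857, 0.071429, 0.071429, giving H' = 1.351784 (working shown to 6 dp, full precision carried).
Community Y: N=155, proportions 0.883871, 0.006452, 0.019355, 0.090323, giving H' = 0.435167.
Difference = |1.351784 − 0.435167| = 0.916617, i.e. 0.917 to 3 decimal places.

0.917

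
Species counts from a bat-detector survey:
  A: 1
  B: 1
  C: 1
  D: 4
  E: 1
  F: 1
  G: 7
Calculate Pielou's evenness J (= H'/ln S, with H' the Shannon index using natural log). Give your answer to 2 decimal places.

Total N = 1+1+1+4+1+1+7 = 16, so the proportions are 0.0625, 0.0625, 0.0625, 0.25, 0.0625, 0.0625, 0.4375 (working shown to 4 dp, full precision carried).
H' = −Σ pᵢ ln pᵢ = −((-0.1733) + (-0.1733) + (-0.1733) + (-0.3466) + (-0.1733) + (-0.1733) + (-0.3617)) = 1.5747.
With S = 7 species, ln S = 1.9459, so J = 1.5747/1.9459 = 0.8092, i.e. 0.81 to 2 decimal places.

0.81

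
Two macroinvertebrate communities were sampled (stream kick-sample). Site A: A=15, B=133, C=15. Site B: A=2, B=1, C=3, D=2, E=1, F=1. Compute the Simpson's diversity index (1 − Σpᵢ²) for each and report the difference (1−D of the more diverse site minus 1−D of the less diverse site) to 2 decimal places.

Site A: N=163, proportions 0.092, 0.816, 0.092, giving 1−D = 0.3173 (working shown to 4 dp, full precision carried).
Site B: N=10, proportions 0.2, 0.1, 0.3, 0.2, 0.1, 0.1, giving 1−D = 0.8000.
Difference = |0.3173 − 0.8000| = 0.4827, i.e. 0.48 to 2 decimal places.

0.48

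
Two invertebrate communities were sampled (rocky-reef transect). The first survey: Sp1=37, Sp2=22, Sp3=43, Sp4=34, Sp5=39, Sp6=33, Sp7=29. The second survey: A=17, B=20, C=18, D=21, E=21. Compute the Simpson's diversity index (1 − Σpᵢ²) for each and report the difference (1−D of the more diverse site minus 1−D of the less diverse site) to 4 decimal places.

0.0535

The first survey: N=237, proportions 0.156118, 0.092827, 0.181435, 0.14346, 0.164557, 0.139241, 0.122363, giving 1−D = 0.852071 (working shown to 6 dp, full precision carried).
The second survey: N=97, proportions 0.175258, 0.206186, 0.185567, 0.216495, 0.216495, giving 1−D = 0.798597.
Difference = |0.852071 − 0.798597| = 0.053474, i.e. 0.0535 to 4 decimal places.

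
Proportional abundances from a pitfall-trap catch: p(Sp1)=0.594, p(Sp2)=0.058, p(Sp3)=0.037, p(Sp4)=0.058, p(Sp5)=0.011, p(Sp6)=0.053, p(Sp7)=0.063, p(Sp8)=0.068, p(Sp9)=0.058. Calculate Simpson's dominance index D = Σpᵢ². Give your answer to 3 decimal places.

D = 0.594² + 0.058² + 0.037² + 0.058² + 0.011² + 0.053² + 0.063² + 0.068² + 0.058² = 0.35284 + 0.00336 + 0.00137 + 0.00336 + 0.00012 + 0.00281 + 0.00397 + 0.00462 + 0.00336 = 0.37582 (working shown to 5 dp, full precision carried).
To 3 decimal places, D = 0.376.

0.376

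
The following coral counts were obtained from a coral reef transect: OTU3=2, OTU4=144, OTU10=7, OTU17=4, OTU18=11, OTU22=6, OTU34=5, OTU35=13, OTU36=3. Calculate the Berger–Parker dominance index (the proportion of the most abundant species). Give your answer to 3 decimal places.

Total N = 2+144+7+4+11+6+5+13+3 = 195, so the proportions are 0.01026, 0.73846, 0.0359, 0.02051, 0.05641, 0.03077, 0.02564, 0.06667, 0.01538 (working shown to 5 dp, full precision carried).
The largest proportion is 0.73846, i.e. d = 0.738 to 3 decimal places.

0.738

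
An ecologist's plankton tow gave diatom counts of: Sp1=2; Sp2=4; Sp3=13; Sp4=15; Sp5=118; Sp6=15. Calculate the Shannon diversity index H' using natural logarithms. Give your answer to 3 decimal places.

1.019

Total N = 2+4+13+15+118+15 = 167, so the proportions are 0.01198, 0.02395, 0.07784, 0.08982, 0.70659, 0.08982 (working shown to 5 dp, full precision carried).
Each pᵢ ln pᵢ term: 0.01198×(-4.42485)=-0.05299, 0.02395×(-3.73170)=-0.08938, 0.07784×(-2.55304)=-0.19874, 0.08982×(-2.40994)=-0.21646, 0.70659×(-0.34731)=-0.24540, 0.08982×(-2.40994)=-0.21646.
Sum = -1.01944, so H' = 1.019.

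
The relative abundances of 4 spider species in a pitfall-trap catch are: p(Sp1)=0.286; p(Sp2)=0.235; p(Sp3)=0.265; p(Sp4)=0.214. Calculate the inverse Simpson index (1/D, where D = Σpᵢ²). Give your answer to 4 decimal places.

3.9519

D = 0.286² + 0.235² + 0.265² + 0.214² = 0.08179600 + 0.05522500 + 0.07022500 + 0.04579600 = 0.25304200 (working shown to 8 dp, full precision carried).
So 1/D = 3.951913, i.e. 3.9519 to 4 decimal places.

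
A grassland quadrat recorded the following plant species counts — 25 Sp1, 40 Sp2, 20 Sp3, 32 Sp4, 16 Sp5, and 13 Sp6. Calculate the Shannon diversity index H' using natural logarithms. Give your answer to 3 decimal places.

Total N = 25+40+20+32+16+13 = 146, so the proportions are 0.17123, 0.27397, 0.13699, 0.21918, 0.10959, 0.08904 (working shown to 5 dp, full precision carried).
Each pᵢ ln pᵢ term: 0.17123×(-1.76473)=-0.30218, 0.27397×(-1.29473)=-0.35472, 0.13699×(-1.98787)=-0.27231, 0.21918×(-1.51787)=-0.33268, 0.10959×(-2.21102)=-0.24230, 0.08904×(-2.41866)=-0.21536.
Sum = -1.71956, so H' = 1.720.

1.720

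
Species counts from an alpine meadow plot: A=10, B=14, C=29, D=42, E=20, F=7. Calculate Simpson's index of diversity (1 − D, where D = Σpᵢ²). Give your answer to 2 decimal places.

0.77

Total N = 10+14+29+42+20+7 = 122, so the proportions are 0.082, 0.1148, 0.2377, 0.3443, 0.1639, 0.0574 (working shown to 4 dp, full precision carried).
D = 0.082² + 0.1148² + 0.2377² + 0.3443² + 0.1639² + 0.0574² = 0.0067 + 0.0132 + 0.0565 + 0.1185 + 0.0269 + 0.0033 = 0.2251.
So 1 − D = 0.7749, i.e. 0.77 to 2 decimal places.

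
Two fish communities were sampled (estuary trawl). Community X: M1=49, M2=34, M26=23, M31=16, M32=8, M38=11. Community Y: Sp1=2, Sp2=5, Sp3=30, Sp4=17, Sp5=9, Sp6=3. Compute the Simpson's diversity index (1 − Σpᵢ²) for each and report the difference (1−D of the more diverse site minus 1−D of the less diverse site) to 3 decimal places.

0.073

Community X: N=141, proportions 0.34751773, 0.24113475, 0.16312057, 0.11347518, 0.05673759, 0.07801418, giving 1−D = 0.77229516 (working shown to 8 dp, full precision carried).
Community Y: N=66, proportions 0.03030303, 0.07575758, 0.45454545, 0.25757576, 0.13636364, 0.04545455, giving 1−D = 0.69972452.
Difference = |0.77229516 − 0.69972452| = 0.07257064, i.e. 0.073 to 3 decimal places.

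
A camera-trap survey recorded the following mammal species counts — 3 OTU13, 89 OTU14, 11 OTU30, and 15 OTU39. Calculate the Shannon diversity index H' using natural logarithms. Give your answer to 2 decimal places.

0.79

Total N = 3+89+11+15 = 118, so the proportions are 0.0254, 0.7542, 0.0932, 0.1271 (working shown to 4 dp, full precision carried).
Each pᵢ ln pᵢ term: 0.0254×(-3.6721)=-0.0934, 0.7542×(-0.2820)=-0.2127, 0.0932×(-2.3728)=-0.2212, 0.1271×(-2.0626)=-0.2622.
Sum = -0.7895, so H' = 0.79.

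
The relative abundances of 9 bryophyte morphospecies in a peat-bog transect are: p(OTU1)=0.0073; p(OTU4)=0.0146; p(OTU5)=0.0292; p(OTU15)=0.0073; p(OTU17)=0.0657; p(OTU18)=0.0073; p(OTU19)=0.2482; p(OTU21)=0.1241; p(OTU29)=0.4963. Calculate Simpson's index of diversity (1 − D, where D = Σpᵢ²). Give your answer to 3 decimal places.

D = 0.0073² + 0.0146² + 0.0292² + 0.0073² + 0.0657² + 0.0073² + 0.2482² + 0.1241² + 0.4963² = 0.00005 + 0.00021 + 0.00085 + 0.00005 + 0.00432 + 0.00005 + 0.06160 + 0.01540 + 0.24631 = 0.32886 (working shown to 5 dp, full precision carried).
So 1 − D = 0.67114, i.e. 0.671 to 3 decimal places.

0.671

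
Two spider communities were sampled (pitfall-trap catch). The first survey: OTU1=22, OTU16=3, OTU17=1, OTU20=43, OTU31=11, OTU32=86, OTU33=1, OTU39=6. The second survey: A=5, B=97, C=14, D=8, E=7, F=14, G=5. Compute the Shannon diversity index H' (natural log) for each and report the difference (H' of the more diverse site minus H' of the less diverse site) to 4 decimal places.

0.1267

The first survey: N=173, proportions 0.1271676, 0.017341, 0.0057803, 0.2485549, 0.0635838, 0.4971098, 0.0057803, 0.0346821, giving H' = 1.3773861 (working shown to 7 dp, full precision carried).
The second survey: N=150, proportions 0.0333333, 0.6466667, 0.0933333, 0.0533333, 0.0466667, 0.0933333, 0.0333333, giving H' = 1.2506896.
Difference = |1.3773861 − 1.2506896| = 0.1266965, i.e. 0.1267 to 4 decimal places.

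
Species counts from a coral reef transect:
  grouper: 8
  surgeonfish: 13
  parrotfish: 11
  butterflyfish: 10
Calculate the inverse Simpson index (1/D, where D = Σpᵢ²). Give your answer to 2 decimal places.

Total N = 8+13+11+10 = 42, so the proportions are 0.190476, 0.309524, 0.261905, 0.238095 (working shown to 6 dp, full precision carried).
D = 0.190476² + 0.309524² + 0.261905² + 0.238095² = 0.036281 + 0.095805 + 0.068594 + 0.056689 = 0.257370.
So 1/D = 3.8855, i.e. 3.89 to 2 decimal places.

3.89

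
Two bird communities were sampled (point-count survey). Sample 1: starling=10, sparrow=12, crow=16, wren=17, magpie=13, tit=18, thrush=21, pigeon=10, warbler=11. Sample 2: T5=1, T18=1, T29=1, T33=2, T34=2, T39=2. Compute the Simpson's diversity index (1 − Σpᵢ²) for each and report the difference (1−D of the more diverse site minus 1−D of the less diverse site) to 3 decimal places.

Sample 1: N=128, proportions 0.078125, 0.09375, 0.125, 0.132812, 0.101562, 0.140625, 0.164062, 0.078125, 0.085938, giving 1−D = 0.881348 (working shown to 6 dp, full precision carried).
Sample 2: N=9, proportions 0.111111, 0.111111, 0.111111, 0.222222, 0.222222, 0.222222, giving 1−D = 0.814815.
Difference = |0.881348 − 0.814815| = 0.066533, i.e. 0.067 to 3 decimal places.

0.067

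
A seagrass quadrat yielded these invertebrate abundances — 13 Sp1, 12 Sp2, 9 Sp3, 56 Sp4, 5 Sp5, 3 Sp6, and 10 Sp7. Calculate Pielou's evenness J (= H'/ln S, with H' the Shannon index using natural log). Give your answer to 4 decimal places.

0.7753

Total N = 13+12+9+56+5+3+10 = 108, so the proportions are 0.12037, 0.111111, 0.083333, 0.518519, 0.046296, 0.027778, 0.092593 (working shown to 6 dp, full precision carried).
H' = −Σ pᵢ ln pᵢ = −((-0.254846) + (-0.244136) + (-0.207076) + (-0.340552) + (-0.142254) + (-0.099542) + (-0.220328)) = 1.508735.
With S = 7 species, ln S = 1.945910, so J = 1.508735/1.945910 = 0.775336, i.e. 0.7753 to 4 decimal places.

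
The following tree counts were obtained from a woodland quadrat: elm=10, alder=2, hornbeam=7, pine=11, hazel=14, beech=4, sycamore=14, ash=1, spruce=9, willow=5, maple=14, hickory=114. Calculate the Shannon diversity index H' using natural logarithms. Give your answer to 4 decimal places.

Total N = 10+2+7+11+14+4+14+1+9+5+14+114 = 205, so the proportions are 0.04878, 0.009756, 0.034146, 0.053659, 0.068293, 0.019512, 0.068293, 0.004878, 0.043902, 0.02439, 0.068293, 0.556098 (working shown to 6 dp, full precision carried).
Each pᵢ ln pᵢ term: 0.04878×(-3.020425)=-0.147338, 0.009756×(-4.629863)=-0.045169, 0.034146×(-3.377100)=-0.115316, 0.053659×(-2.925115)=-0.156957, 0.068293×(-2.683953)=-0.183294, 0.019512×(-3.936716)=-0.076814, 0.068293×(-2.683953)=-0.183294, 0.004878×(-5.323010)=-0.025966, 0.043902×(-3.125785)=-0.137230, 0.02439×(-3.713572)=-0.090575, 0.068293×(-2.683953)=-0.183294, 0.556098×(-0.586812)=-0.326324.
Sum = -1.671572, so H' = 1.6716.

1.6716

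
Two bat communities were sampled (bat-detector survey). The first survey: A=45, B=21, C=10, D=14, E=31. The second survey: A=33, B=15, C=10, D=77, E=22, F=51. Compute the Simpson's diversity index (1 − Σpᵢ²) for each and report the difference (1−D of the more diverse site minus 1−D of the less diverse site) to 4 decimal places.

0.0133

The first survey: N=121, proportions 0.371901, 0.173554, 0.082645, 0.115702, 0.256198, giving 1−D = 0.745714 (working shown to 6 dp, full precision carried).
The second survey: N=208, proportions 0.158654, 0.072115, 0.048077, 0.370192, 0.105769, 0.245192, giving 1−D = 0.758968.
Difference = |0.745714 − 0.758968| = 0.013254, i.e. 0.0133 to 4 decimal places.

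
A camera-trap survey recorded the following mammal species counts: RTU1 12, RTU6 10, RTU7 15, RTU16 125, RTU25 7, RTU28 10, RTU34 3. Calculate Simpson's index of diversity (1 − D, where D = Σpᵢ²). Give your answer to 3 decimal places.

0.509

Total N = 12+10+15+125+7+10+3 = 182, so the proportions are 0.06593, 0.05495, 0.08242, 0.68681, 0.03846, 0.05495, 0.01648 (working shown to 5 dp, full precision carried).
D = 0.06593² + 0.05495² + 0.08242² + 0.68681² + 0.03846² + 0.05495² + 0.01648² = 0.00435 + 0.00302 + 0.00679 + 0.47171 + 0.00148 + 0.00302 + 0.00027 = 0.49064.
So 1 − D = 0.50936, i.e. 0.509 to 3 decimal places.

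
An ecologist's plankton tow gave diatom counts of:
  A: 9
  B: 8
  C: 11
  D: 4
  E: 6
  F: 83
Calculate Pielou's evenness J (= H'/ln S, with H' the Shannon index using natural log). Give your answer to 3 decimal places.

Total N = 9+8+11+4+6+83 = 121, so the proportions are 0.07438, 0.06612, 0.09091, 0.03306, 0.04959, 0.68595 (working shown to 5 dp, full precision carried).
H' = −Σ pᵢ ln pᵢ = −((-0.19328) + (-0.17959) + (-0.21799) + (-0.11271) + (-0.14896) + (-0.25857)) = 1.11111.
With S = 6 species, ln S = 1.79176, so J = 1.11111/1.79176 = 0.62012, i.e. 0.620 to 3 decimal places.

0.620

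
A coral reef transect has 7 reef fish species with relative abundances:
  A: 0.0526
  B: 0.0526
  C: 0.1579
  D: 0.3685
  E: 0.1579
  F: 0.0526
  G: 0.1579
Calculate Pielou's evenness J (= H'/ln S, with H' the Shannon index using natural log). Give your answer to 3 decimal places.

0.877

H' = −Σ pᵢ ln pᵢ = −((-0.15491) + (-0.15491) + (-0.29145) + (-0.36788) + (-0.29145) + (-0.15491) + (-0.29145)) = 1.70696 (working shown to 5 dp, full precision carried).
With S = 7 species, ln S = 1.94591, so J = 1.70696/1.94591 = 0.87720, i.e. 0.877 to 3 decimal places.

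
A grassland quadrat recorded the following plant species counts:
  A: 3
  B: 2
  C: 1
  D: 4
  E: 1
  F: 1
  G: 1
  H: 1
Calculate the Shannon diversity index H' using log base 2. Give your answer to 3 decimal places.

2.753

Total N = 3+2+1+4+1+1+1+1 = 14, so the proportions are 0.21429, 0.14286, 0.07143, 0.28571, 0.07143, 0.07143, 0.07143, 0.07143 (working shown to 5 dp, full precision carried).
Each pᵢ log₂ pᵢ term: 0.21429×(-2.22239)=-0.47623, 0.14286×(-2.80735)=-0.40105, 0.07143×(-3.80735)=-0.27195, 0.28571×(-1.80735)=-0.51639, 0.07143×(-3.80735)=-0.27195, 0.07143×(-3.80735)=-0.27195, 0.07143×(-3.80735)=-0.27195, 0.07143×(-3.80735)=-0.27195.
Sum = -2.75343, so H' = 2.753.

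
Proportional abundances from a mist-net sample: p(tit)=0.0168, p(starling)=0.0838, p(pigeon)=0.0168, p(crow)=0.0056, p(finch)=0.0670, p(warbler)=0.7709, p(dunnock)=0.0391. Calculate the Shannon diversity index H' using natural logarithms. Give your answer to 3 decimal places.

0.883

Each pᵢ ln pᵢ term (working shown to 5 dp, full precision carried): 0.0168×(-4.08638)=-0.06865, 0.0838×(-2.47932)=-0.20777, 0.0168×(-4.08638)=-0.06865, 0.0056×(-5.18499)=-0.02904, 0.067×(-2.70306)=-0.18111, 0.7709×(-0.26020)=-0.20059, 0.0391×(-3.24163)=-0.12675.
Sum = -0.88254, so H' = 0.883.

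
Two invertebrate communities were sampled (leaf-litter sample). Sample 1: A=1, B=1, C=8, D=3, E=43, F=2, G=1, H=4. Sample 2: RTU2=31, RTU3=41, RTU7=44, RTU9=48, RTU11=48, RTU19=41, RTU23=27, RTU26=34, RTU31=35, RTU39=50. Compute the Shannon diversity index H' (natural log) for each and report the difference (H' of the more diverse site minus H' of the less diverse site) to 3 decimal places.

1.135

Sample 1: N=63, proportions 0.01587, 0.01587, 0.12698, 0.04762, 0.68254, 0.03175, 0.01587, 0.06349, giving H' = 1.14957 (working shown to 5 dp, full precision carried).
Sample 2: N=399, proportions 0.07769, 0.10276, 0.11028, 0.1203, 0.1203, 0.10276, 0.06767, 0.08521, 0.08772, 0.12531, giving H' = 2.28463.
Difference = |1.14957 − 2.28463| = 1.13506, i.e. 1.135 to 3 decimal places.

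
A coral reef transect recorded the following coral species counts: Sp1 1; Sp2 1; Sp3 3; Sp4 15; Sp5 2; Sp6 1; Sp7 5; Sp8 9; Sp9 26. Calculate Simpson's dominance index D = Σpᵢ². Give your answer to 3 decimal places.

Total N = 1+1+3+15+2+1+5+9+26 = 63, so the proportions are 0.01587, 0.01587, 0.04762, 0.2381, 0.03175, 0.01587, 0.07937, 0.14286, 0.4127 (working shown to 5 dp, full precision carried).
D = 0.01587² + 0.01587² + 0.04762² + 0.2381² + 0.03175² + 0.01587² + 0.07937² + 0.14286² + 0.4127² = 0.00025 + 0.00025 + 0.00227 + 0.05669 + 0.00101 + 0.00025 + 0.00630 + 0.02041 + 0.17032 = 0.25775.
To 3 decimal places, D = 0.258.

0.258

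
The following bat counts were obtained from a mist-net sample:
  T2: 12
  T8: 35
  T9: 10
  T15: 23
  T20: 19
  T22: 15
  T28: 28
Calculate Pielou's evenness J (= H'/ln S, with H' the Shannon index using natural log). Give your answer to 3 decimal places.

0.957

Total N = 12+35+10+23+19+15+28 = 142, so the proportions are 0.08451, 0.24648, 0.07042, 0.16197, 0.1338, 0.10563, 0.19718 (working shown to 5 dp, full precision carried).
H' = −Σ pᵢ ln pᵢ = −((-0.20881) + (-0.34519) + (-0.18685) + (-0.29484) + (-0.26913) + (-0.23744) + (-0.32015)) = 1.86241.
With S = 7 species, ln S = 1.94591, so J = 1.86241/1.94591 = 0.95709, i.e. 0.957 to 3 decimal places.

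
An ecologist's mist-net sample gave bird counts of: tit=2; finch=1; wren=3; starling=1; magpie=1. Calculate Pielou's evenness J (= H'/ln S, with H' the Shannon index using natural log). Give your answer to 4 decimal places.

0.9284

Total N = 2+1+3+1+1 = 8, so the proportions are 0.25, 0.125, 0.375, 0.125, 0.125 (working shown to 6 dp, full precision carried).
H' = −Σ pᵢ ln pᵢ = −((-0.346574) + (-0.259930) + (-0.367811) + (-0.259930) + (-0.259930)) = 1.494175.
With S = 5 species, ln S = 1.609438, so J = 1.494175/1.609438 = 0.928383, i.e. 0.9284 to 4 decimal places.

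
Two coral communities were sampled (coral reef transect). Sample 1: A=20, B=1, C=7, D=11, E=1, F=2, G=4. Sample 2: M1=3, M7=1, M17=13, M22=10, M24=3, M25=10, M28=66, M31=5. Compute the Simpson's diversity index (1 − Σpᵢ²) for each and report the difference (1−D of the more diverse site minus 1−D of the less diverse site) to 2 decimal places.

Sample 1: N=46, proportions 0.4348, 0.0217, 0.1522, 0.2391, 0.0217, 0.0435, 0.087, giving 1−D = 0.7202 (working shown to 4 dp, full precision carried).
Sample 2: N=111, proportions 0.027, 0.009, 0.1171, 0.0901, 0.027, 0.0901, 0.5946, 0.045, giving 1−D = 0.6129.
Difference = |0.7202 − 0.6129| = 0.1073, i.e. 0.11 to 2 decimal places.

0.11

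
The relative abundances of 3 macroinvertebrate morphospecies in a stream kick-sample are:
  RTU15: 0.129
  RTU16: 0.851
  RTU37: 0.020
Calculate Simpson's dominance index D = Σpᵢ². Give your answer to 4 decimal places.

D = 0.129² + 0.851² + 0.02² = 0.016641 + 0.724201 + 0.000400 = 0.741242 (working shown to 6 dp, full precision carried).
To 4 decimal places, D = 0.7412.

0.7412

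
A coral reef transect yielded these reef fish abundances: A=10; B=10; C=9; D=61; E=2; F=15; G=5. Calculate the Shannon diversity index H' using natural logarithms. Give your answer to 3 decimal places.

1.445

Total N = 10+10+9+61+2+15+5 = 112, so the proportions are 0.08929, 0.08929, 0.08036, 0.54464, 0.01786, 0.13393, 0.04464 (working shown to 5 dp, full precision carried).
Each pᵢ ln pᵢ term: 0.08929×(-2.41591)=-0.21571, 0.08929×(-2.41591)=-0.21571, 0.08036×(-2.52127)=-0.20260, 0.54464×(-0.60763)=-0.33094, 0.01786×(-4.02535)=-0.07188, 0.13393×(-2.01045)=-0.26926, 0.04464×(-3.10906)=-0.13880.
Sum = -1.44489, so H' = 1.445.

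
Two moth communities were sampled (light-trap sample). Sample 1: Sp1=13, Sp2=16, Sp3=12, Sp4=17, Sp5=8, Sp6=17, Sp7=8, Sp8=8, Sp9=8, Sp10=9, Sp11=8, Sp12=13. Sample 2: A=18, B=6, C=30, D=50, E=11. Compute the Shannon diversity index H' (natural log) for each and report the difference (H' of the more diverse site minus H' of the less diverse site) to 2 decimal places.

Sample 1: N=137, proportions 0.0949, 0.1168, 0.0876, 0.1241, 0.0584, 0.1241, 0.0584, 0.0584, 0.0584, 0.0657, 0.0584, 0.0949, giving H' = 2.4371 (working shown to 4 dp, full precision carried).
Sample 2: N=115, proportions 0.1565, 0.0522, 0.2609, 0.4348, 0.0957, giving H' = 1.3815.
Difference = |2.4371 − 1.3815| = 1.0556, i.e. 1.06 to 2 decimal places.

1.06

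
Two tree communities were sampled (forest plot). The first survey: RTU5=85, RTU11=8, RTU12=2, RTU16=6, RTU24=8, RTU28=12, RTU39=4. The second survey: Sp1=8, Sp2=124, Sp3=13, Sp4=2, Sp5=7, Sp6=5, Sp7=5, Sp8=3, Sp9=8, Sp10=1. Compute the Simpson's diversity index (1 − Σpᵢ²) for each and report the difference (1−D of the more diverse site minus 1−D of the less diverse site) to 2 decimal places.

0.03

The first survey: N=125, proportions 0.68, 0.064, 0.016, 0.048, 0.064, 0.096, 0.032, giving 1−D = 0.5166 (working shown to 4 dp, full precision carried).
The second survey: N=176, proportions 0.0455, 0.7045, 0.0739, 0.0114, 0.0398, 0.0284, 0.0284, 0.017, 0.0455, 0.0057, giving 1−D = 0.4904.
Difference = |0.5166 − 0.4904| = 0.0262, i.e. 0.03 to 2 decimal places.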